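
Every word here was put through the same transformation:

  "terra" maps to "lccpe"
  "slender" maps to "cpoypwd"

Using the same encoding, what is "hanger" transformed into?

cpryls

The output letters match the input read backwards, each shifted +11: terra reversed is arret. Read the word backwards and shift each letter +11.
Applying it to hanger: reverse → regnah; then shift: r+11=c, e+11=p, g+11=r, n+11=y, a+11=l, h+11=s.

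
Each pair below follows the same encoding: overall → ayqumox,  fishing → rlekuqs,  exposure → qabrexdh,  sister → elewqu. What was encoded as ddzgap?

random

Shifts by position in overall: pos 0: o→a (+12), pos 1: v→y (+3), pos 2: e→q (+12), pos 3: r→u (+3) — repeating every 2. The shifts repeat in a cycle of length 2: positions 0,1,… shift by +12, +3, then the pattern repeats.
Undoing it on ddzgap: d−12=r, d−3=a, z−12=n, g−3=d, a−12=o, p−3=m.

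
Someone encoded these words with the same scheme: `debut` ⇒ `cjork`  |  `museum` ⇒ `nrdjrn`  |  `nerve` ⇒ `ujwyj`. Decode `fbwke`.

d(3)→c(2) and e(4)→j(9) fit y≡7x+7 (mod 26); the inverse of 7 mod 26 is 15. Treating letters as 0–25, the rule is x ↦ 7x + 7 (mod 26).
Reversing it on fbwke: f(5)→15·(5−7)≡22=w; b(1)→15·(1−7)≡14=o; w(22)→15·(22−7)≡17=r; k(10)→15·(10−7)≡19=t; e(4)→15·(4−7)≡7=h (all mod 26).

worth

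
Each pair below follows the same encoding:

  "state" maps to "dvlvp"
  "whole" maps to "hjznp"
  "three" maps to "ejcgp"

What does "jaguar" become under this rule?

Shifts by position in state: pos 0: s→d (+11), pos 1: t→v (+2), pos 2: a→l (+11), pos 3: t→v (+2) — repeating every 2. It's a Vigenère-style cipher with numeric key [11,2]: position i shifts by key[i mod 2].
For jaguar: j+11=u, a+2=c, g+11=r, u+2=w, a+11=l, r+2=t.

ucrwlt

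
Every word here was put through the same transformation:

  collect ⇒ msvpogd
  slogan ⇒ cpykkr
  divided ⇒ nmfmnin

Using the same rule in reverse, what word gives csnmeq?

Shifts by position in collect: pos 0: c→m (+10), pos 1: o→s (+4), pos 2: l→v (+10), pos 3: l→p (+4) — repeating every 2. A repeating key of period 2 is used — shifts +10, +4 over and over.
Reversing it on csnmeq: c−10=s, s−4=o, n−10=d, m−4=i, e−10=u, q−4=m.

sodium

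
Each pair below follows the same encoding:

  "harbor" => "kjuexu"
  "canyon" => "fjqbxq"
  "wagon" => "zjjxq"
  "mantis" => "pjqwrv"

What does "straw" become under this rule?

vwujz

The shift depends on letter class: consonant h→k is +3, but vowel a→j is +9. The rule splits by letter class: vowels +9, consonants +3.
On straw: s(cons)+3=v, t(cons)+3=w, r(cons)+3=u, a(vowel)+9=j, w(cons)+3=z.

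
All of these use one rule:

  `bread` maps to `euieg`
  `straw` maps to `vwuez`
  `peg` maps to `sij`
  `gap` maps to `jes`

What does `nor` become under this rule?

qsu

The shift depends on letter class: consonant b→e is +3, but vowel e→i is +4. Two shifts are in play — +4 for a/e/i/o/u, +3 for every other letter.
Applying it to nor: n(cons)+3=q, o(vowel)+4=s, r(cons)+3=u.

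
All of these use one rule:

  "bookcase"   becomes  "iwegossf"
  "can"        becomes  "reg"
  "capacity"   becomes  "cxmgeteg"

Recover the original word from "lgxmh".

The output letters match the input read backwards, each shifted +4: bookcase reversed is esackoob. The word is reversed, then every letter is shifted forward by 4.
Reversing it on lgxmh: shift back: l−4=h, g−4=c, x−4=t, m−4=i, h−4=d → hctid; then reverse → ditch.

ditch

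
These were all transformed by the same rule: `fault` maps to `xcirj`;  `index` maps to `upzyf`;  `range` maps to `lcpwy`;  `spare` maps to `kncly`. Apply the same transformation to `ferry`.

xylle

f(5)→x(23) and a(0)→c(2) fit y≡25x+2 (mod 26); the inverse of 25 mod 26 is 25. Treating letters as 0–25, the rule is x ↦ 25x + 2 (mod 26).
For ferry: f(5)→25·5+2≡23=x; e(4)→25·4+2≡24=y; r(17)→25·17+2≡11=l; r(17)→25·17+2≡11=l; y(24)→25·24+2≡4=e (all mod 26).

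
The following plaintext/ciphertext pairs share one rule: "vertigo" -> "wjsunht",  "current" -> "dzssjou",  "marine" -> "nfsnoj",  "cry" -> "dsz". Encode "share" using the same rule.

tifsj

The rule splits by letter class: vowels +5, consonants +1.
For share: s(cons)+1=t, h(cons)+1=i, a(vowel)+5=f, r(cons)+1=s, e(vowel)+5=j.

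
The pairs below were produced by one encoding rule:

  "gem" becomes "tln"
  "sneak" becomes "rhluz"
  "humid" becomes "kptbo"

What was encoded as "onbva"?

tough

The output letters match the input read backwards, each shifted +7: gem reversed is meg. The word is reversed, then every letter is shifted forward by 7.
Reversing it on onbva: shift back: o−7=h, n−7=g, b−7=u, v−7=o, a−7=t → hguot; then reverse → tough.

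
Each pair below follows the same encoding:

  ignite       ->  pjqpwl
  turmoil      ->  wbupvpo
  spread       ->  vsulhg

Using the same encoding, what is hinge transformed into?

The shift depends on letter class: consonant g→j is +3, but vowel i→p is +7. Two shifts are in play — +7 for a/e/i/o/u, +3 for every other letter.
For hinge: h(cons)+3=k, i(vowel)+7=p, n(cons)+3=q, g(cons)+3=j, e(vowel)+7=l.

kpqjl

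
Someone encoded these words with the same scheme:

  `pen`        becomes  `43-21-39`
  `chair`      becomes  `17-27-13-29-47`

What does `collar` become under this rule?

17-41-35-35-13-47

p(#16)→43 and e(#5)→21: differences scale by 2, so n = 2·pos + 11. Each letter becomes 2×(its alphabet position, a=1..z=26) + 11.
For collar: c=3→17, o=15→41, l=12→35, l=12→35, a=1→13, r=18→47.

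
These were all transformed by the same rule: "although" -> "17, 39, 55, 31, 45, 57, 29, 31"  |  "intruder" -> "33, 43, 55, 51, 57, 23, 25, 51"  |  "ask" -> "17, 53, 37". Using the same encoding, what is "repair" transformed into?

Each letter becomes 2×(its alphabet position, a=1..z=26) + 15.
For repair: r=18→51, e=5→25, p=16→47, a=1→17, i=9→33, r=18→51.

51, 25, 47, 17, 33, 51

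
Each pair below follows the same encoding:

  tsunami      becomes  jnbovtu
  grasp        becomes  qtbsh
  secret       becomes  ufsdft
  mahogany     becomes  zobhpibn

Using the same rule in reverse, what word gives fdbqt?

space

The output letters match the input read backwards, each shifted +1: tsunami reversed is imanust. Read the word backwards and shift each letter +1.
Reversing it on fdbqt: shift back: f−1=e, d−1=c, b−1=a, q−1=p, t−1=s → ecaps; then reverse → space.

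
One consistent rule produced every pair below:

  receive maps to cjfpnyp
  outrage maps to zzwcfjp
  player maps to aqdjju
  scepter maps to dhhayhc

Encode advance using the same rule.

Shifts by position in receive: pos 0: r→c (+11), pos 1: e→j (+5), pos 2: c→f (+3), pos 3: e→p (+11), pos 4: i→n (+5), pos 5: v→y (+3) — repeating every 3. It's a Vigenère-style cipher with numeric key [11,5,3]: position i shifts by key[i mod 3].
Applying it to advance: a+11=l, d+5=i, v+3=y, a+11=l, n+5=s, c+3=f, e+11=p.

liylsfp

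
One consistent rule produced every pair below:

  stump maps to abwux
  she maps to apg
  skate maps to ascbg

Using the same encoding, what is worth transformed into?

eqzbp

The shift depends on letter class: consonant s→a is +8, but vowel u→w is +2. Two shifts are in play — +2 for a/e/i/o/u, +8 for every other letter.
On worth: w(cons)+8=e, o(vowel)+2=q, r(cons)+8=z, t(cons)+8=b, h(cons)+8=p.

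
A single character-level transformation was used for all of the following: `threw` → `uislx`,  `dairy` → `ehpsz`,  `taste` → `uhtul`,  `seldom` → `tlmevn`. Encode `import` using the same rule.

pnqvsu

The shift depends on letter class: consonant t→u is +1, but vowel e→l is +7. Two shifts are in play — +7 for a/e/i/o/u, +1 for every other letter.
On import: i(vowel)+7=p, m(cons)+1=n, p(cons)+1=q, o(vowel)+7=v, r(cons)+1=s, t(cons)+1=u.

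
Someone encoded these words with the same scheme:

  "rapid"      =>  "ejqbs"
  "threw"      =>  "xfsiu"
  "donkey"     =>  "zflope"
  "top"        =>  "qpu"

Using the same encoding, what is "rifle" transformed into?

The word is reversed, then every letter is shifted forward by 1.
For rifle: reverse → elfir; then shift: e+1=f, l+1=m, f+1=g, i+1=j, r+1=s.

fmgjs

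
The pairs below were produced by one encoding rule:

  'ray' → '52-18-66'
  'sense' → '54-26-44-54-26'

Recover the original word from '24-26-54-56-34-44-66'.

r(#18)→52 and a(#1)→18: differences scale by 2, so n = 2·pos + 16. Each letter becomes 2×(its alphabet position, a=1..z=26) + 16.
Reversing it on 24-26-54-56-34-44-66: 24→(24−16)÷2=4=d, 26→(26−16)÷2=5=e, 54→(54−16)÷2=19=s, 56→(56−16)÷2=20=t, 34→(34−16)÷2=9=i, 44→(44−16)÷2=14=n, 66→(66−16)÷2=25=y.

destiny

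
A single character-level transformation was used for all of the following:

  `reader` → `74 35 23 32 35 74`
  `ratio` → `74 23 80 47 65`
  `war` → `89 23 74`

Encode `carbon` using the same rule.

29 23 74 26 65 62

r(#18)→74 and e(#5)→35: differences scale by 3, so n = 3·pos + 20. With a=1..z=26, the number is 3·pos + 20.
For carbon: c=3→29, a=1→23, r=18→74, b=2→26, o=15→65, n=14→62.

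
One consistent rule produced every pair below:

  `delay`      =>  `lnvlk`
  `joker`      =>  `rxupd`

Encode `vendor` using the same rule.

In delay: d→l is +8, e→n is +9, l→v is +10, a→l is +11 — the shift increases by 1 each position. Letter i (0-indexed) is shifted by i+8, so successive shifts are 8, 9, 10, ….
For vendor: v+8=d, e+9=n, n+10=x, d+11=o, o+12=a, r+13=e.

dnxoae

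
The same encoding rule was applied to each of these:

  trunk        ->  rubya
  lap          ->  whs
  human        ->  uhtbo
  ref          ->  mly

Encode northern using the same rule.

uyloayvu

The word is reversed, then every letter is shifted forward by 7.
For northern: reverse → nrehtron; then shift: n+7=u, r+7=y, e+7=l, h+7=o, t+7=a, r+7=y, o+7=v, n+7=u.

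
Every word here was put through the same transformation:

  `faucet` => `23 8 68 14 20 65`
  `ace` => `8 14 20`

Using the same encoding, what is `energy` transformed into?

20 47 20 59 26 80

f(#6)→23 and a(#1)→8: differences scale by 3, so n = 3·pos + 5. With a=1..z=26, the number is 3·pos + 5.
On energy: e=5→20, n=14→47, e=5→20, r=18→59, g=7→26, y=25→80.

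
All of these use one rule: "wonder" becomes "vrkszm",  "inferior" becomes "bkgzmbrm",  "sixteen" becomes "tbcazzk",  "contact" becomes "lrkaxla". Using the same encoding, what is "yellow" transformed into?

Each letter's alphabet position (a=0..z=25) is mapped through 7·x+23 mod 26 — an affine cipher.
On yellow: y(24)→7·24+23≡9=j; e(4)→7·4+23≡25=z; l(11)→7·11+23≡22=w; l(11)→7·11+23≡22=w; o(14)→7·14+23≡17=r; w(22)→7·22+23≡21=v (all mod 26).

jzwwrv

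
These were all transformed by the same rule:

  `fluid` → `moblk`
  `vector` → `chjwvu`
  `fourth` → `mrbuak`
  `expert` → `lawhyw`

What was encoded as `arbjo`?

The shifts repeat in a cycle of length 2: positions 0,1,… shift by +7, +3, then the pattern repeats.
Reversing it on arbjo: a−7=t, r−3=o, b−7=u, j−3=g, o−7=h.

tough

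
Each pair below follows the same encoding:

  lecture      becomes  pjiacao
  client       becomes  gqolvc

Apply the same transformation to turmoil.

xzxtwrv

In lecture: l→p is +4, e→j is +5, c→i is +6, t→a is +7 — the shift increases by 1 each position. Each letter shifts forward by (position + 4), i.e. 4, 5, 6, … — the shift grows by one for each successive letter.
On turmoil: t+4=x, u+5=z, r+6=x, m+7=t, o+8=w, i+9=r, l+10=v.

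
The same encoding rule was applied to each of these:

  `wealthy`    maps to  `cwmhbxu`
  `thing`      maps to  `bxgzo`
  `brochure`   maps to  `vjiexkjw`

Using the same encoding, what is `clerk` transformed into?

w(22)→c(2) and e(4)→w(22) fit y≡9x+12 (mod 26); the inverse of 9 mod 26 is 3. This is an affine cipher: with a=0,…,z=25, each position x becomes (9x+12) mod 26.
Applying it to clerk: c(2)→9·2+12≡4=e; l(11)→9·11+12≡7=h; e(4)→9·4+12≡22=w; r(17)→9·17+12≡9=j; k(10)→9·10+12≡24=y (all mod 26).

ehwjy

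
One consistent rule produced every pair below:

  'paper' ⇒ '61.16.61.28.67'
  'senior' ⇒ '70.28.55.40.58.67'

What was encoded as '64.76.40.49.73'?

p(#16)→61 and a(#1)→16: differences scale by 3, so n = 3·pos + 13. Each letter becomes 3×(its alphabet position, a=1..z=26) + 13.
Undoing it on 64.76.40.49.73: 64→(64−13)÷3=17=q, 76→(76−13)÷3=21=u, 40→(40−13)÷3=9=i, 49→(49−13)÷3=12=l, 73→(73−13)÷3=20=t.

quilt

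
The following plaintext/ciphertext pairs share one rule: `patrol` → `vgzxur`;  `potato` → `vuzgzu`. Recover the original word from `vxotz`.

Every letter moves 6 places later in the alphabet, wrapping around z→a.
Reversing it on vxotz: v−6=p, x−6=r, o−6=i, t−6=n, z−6=t.

print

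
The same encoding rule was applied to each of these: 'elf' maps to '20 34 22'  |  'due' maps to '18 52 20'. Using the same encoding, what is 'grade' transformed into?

24 46 12 18 20

e(#5)→20 and l(#12)→34: differences scale by 2, so n = 2·pos + 10. The formula is n = 2×(alphabet index, a=1) + 10.
Applying it to grade: g=7→24, r=18→46, a=1→12, d=4→18, e=5→20.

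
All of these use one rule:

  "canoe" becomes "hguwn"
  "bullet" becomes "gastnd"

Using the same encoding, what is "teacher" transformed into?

In canoe: c→h is +5, a→g is +6, n→u is +7, o→w is +8 — the shift increases by 1 each position. Each letter shifts forward by (position + 5), i.e. 5, 6, 7, … — the shift grows by one for each successive letter.
For teacher: t+5=y, e+6=k, a+7=h, c+8=k, h+9=q, e+10=o, r+11=c.

ykhkqoc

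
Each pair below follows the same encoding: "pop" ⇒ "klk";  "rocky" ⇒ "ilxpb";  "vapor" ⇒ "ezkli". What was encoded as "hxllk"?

scoop

Each letter is replaced by its mirror in the alphabet: a↔z, b↔y, c↔x, and so on (the Atbash cipher).
Undoing it on hxllk: h↔s, x↔c, l↔o, l↔o, k↔p.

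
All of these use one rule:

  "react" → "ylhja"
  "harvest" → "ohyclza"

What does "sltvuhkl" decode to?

lemonade

Compare letters: r→y is +7, e→l is +7, a→h is +7 — a constant shift. This is a Caesar cipher with shift 7.
Decoding sltvuhkl: s−7=l, l−7=e, t−7=m, v−7=o, u−7=n, h−7=a, k−7=d, l−7=e.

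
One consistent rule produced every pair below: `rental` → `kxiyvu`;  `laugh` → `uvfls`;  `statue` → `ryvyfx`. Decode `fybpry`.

utmost

This is an affine cipher: with a=0,…,z=25, each position x becomes (7x+21) mod 26.
Reversing it on fybpry: f(5)→15·(5−21)≡20=u; y(24)→15·(24−21)≡19=t; b(1)→15·(1−21)≡12=m; p(15)→15·(15−21)≡14=o; r(17)→15·(17−21)≡18=s; y(24)→15·(24−21)≡19=t (all mod 26).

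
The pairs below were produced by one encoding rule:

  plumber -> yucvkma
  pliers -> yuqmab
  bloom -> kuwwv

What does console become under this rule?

lwwbwum

Two shifts are in play — +8 for a/e/i/o/u, +9 for every other letter.
For console: c(cons)+9=l, o(vowel)+8=w, n(cons)+9=w, s(cons)+9=b, o(vowel)+8=w, l(cons)+9=u, e(vowel)+8=m.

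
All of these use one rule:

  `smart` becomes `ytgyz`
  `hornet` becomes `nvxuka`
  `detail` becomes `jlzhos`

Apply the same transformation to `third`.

zooyj

A repeating key of period 2 is used — shifts +6, +7 over and over.
Applying it to third: t+6=z, h+7=o, i+6=o, r+7=y, d+6=j.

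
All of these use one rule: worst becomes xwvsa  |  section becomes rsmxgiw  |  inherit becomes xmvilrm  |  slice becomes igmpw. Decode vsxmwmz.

The word is reversed, then every letter is shifted forward by 4.
Reversing it on vsxmwmz: shift back: v−4=r, s−4=o, x−4=t, m−4=i, w−4=s, m−4=i, z−4=v → rotisiv; then reverse → visitor.

visitor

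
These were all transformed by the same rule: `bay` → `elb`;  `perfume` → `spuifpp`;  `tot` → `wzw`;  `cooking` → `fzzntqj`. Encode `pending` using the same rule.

The shift depends on letter class: consonant b→e is +3, but vowel a→l is +11. Vowels shift forward by 11 and consonants shift forward by 3.
For pending: p(cons)+3=s, e(vowel)+11=p, n(cons)+3=q, d(cons)+3=g, i(vowel)+11=t, n(cons)+3=q, g(cons)+3=j.

spqgtqj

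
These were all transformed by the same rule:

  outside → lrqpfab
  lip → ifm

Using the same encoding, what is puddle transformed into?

Compare letters: o→l is +23, u→r is +23, t→q is +23 — a constant shift. Every letter moves 23 places later in the alphabet, wrapping around z→a.
On puddle: p+23=m, u+23=r, d+23=a, d+23=a, l+23=i, e+23=b.

mraaib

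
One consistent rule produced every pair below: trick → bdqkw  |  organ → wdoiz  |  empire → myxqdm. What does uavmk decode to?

money

Shifts by position in trick: pos 0: t→b (+8), pos 1: r→d (+12), pos 2: i→q (+8), pos 3: c→k (+8), pos 4: k→w (+12) — repeating every 3. The shifts repeat in a cycle of length 3: positions 0,1,… shift by +8, +12, +8, then the pattern repeats.
Reversing it on uavmk: u−8=m, a−12=o, v−8=n, m−8=e, k−12=y.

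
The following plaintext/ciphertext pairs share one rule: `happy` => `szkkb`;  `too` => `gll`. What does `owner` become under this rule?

ldmvi

Each pair mirrors across the alphabet (h↔s, a↔z, p↔k): positions sum to 25. Each letter is replaced by its mirror in the alphabet: a↔z, b↔y, c↔x, and so on (the Atbash cipher).
On owner: o↔l, w↔d, n↔m, e↔v, r↔i.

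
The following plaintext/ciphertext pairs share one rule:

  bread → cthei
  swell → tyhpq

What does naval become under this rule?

ocyeq

In bread: b→c is +1, r→t is +2, e→h is +3, a→e is +4 — the shift increases by 1 each position. Each letter shifts forward by (position + 1), i.e. 1, 2, 3, … — the shift grows by one for each successive letter.
On naval: n+1=o, a+2=c, v+3=y, a+4=e, l+5=q.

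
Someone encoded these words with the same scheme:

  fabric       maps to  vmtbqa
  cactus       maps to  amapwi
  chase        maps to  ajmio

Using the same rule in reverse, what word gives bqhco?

This is an affine cipher: with a=0,…,z=25, each position x becomes (7x+12) mod 26.
Decoding bqhco: b(1)→15·(1−12)≡17=r; q(16)→15·(16−12)≡8=i; h(7)→15·(7−12)≡3=d; c(2)→15·(2−12)≡6=g; o(14)→15·(14−12)≡4=e (all mod 26).

ridge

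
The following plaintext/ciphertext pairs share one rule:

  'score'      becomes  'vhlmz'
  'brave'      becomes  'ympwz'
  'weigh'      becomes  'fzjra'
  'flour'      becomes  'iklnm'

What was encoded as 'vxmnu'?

s(18)→v(21) and c(2)→h(7) fit y≡9x+15 (mod 26); the inverse of 9 mod 26 is 3. This is an affine cipher: with a=0,…,z=25, each position x becomes (9x+15) mod 26.
Undoing it on vxmnu: v(21)→3·(21−15)≡18=s; x(23)→3·(23−15)≡24=y; m(12)→3·(12−15)≡17=r; n(13)→3·(13−15)≡20=u; u(20)→3·(20−15)≡15=p (all mod 26).

syrup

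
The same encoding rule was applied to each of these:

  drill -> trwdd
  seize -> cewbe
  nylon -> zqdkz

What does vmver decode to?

d(3)→t(19) and r(17)→r(17) fit y≡11x+12 (mod 26); the inverse of 11 mod 26 is 19. Each letter's alphabet position (a=0..z=25) is mapped through 11·x+12 mod 26 — an affine cipher.
Decoding vmver: v(21)→19·(21−12)≡15=p; m(12)→19·(12−12)≡0=a; v(21)→19·(21−12)≡15=p; e(4)→19·(4−12)≡4=e; r(17)→19·(17−12)≡17=r (all mod 26).

paper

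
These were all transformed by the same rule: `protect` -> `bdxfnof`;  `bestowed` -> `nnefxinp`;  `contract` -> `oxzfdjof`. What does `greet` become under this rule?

sdnnf

The shift depends on letter class: consonant p→b is +12, but vowel o→x is +9. Two shifts are in play — +9 for a/e/i/o/u, +12 for every other letter.
On greet: g(cons)+12=s, r(cons)+12=d, e(vowel)+9=n, e(vowel)+9=n, t(cons)+12=f.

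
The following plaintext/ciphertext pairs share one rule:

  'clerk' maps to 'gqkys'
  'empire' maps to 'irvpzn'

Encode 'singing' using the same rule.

wntnqwq

In clerk: c→g is +4, l→q is +5, e→k is +6, r→y is +7 — the shift increases by 1 each position. The shift increases by 1 at each position, starting from +4: 4, 5, 6, ….
Applying it to singing: s+4=w, i+5=n, n+6=t, g+7=n, i+8=q, n+9=w, g+10=q.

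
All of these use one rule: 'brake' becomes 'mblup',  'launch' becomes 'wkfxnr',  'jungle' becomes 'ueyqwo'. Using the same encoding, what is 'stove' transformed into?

ddzfp

The shifts repeat in a cycle of length 2: positions 0,1,… shift by +11, +10, then the pattern repeats.
On stove: s+11=d, t+10=d, o+11=z, v+10=f, e+11=p.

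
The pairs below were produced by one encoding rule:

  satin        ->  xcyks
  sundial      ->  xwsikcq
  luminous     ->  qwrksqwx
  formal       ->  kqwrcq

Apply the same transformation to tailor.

yckqqw

The shift depends on letter class: consonant s→x is +5, but vowel a→c is +2. The rule splits by letter class: vowels +2, consonants +5.
On tailor: t(cons)+5=y, a(vowel)+2=c, i(vowel)+2=k, l(cons)+5=q, o(vowel)+2=q, r(cons)+5=w.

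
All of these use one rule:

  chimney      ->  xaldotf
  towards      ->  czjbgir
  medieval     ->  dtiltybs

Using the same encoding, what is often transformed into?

zecto

c(2)→x(23) and h(7)→a(0) fit y≡11x+1 (mod 26); the inverse of 11 mod 26 is 19. Treating letters as 0–25, the rule is x ↦ 11x + 1 (mod 26).
Applying it to often: o(14)→11·14+1≡25=z; f(5)→11·5+1≡4=e; t(19)→11·19+1≡2=c; e(4)→11·4+1≡19=t; n(13)→11·13+1≡14=o (all mod 26).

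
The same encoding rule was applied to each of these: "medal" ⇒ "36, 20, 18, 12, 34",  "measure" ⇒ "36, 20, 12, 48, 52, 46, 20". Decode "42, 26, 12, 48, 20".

phase

m(#13)→36 and e(#5)→20: differences scale by 2, so n = 2·pos + 10. Each letter becomes 2×(its alphabet position, a=1..z=26) + 10.
Decoding 42, 26, 12, 48, 20: 42→(42−10)÷2=16=p, 26→(26−10)÷2=8=h, 12→(12−10)÷2=1=a, 48→(48−10)÷2=19=s, 20→(20−10)÷2=5=e.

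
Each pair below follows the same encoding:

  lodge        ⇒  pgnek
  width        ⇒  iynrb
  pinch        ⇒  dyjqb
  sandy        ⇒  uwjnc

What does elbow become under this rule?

kptgi

l(11)→p(15) and o(14)→g(6) fit y≡23x+22 (mod 26); the inverse of 23 mod 26 is 17. Each letter's alphabet position (a=0..z=25) is mapped through 23·x+22 mod 26 — an affine cipher.
For elbow: e(4)→23·4+22≡10=k; l(11)→23·11+22≡15=p; b(1)→23·1+22≡19=t; o(14)→23·14+22≡6=g; w(22)→23·22+22≡8=i (all mod 26).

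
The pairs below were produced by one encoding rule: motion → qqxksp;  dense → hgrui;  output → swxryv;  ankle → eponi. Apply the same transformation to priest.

ttmgwv

Shifts by position in motion: pos 0: m→q (+4), pos 1: o→q (+2), pos 2: t→x (+4), pos 3: i→k (+2) — repeating every 2. It's a Vigenère-style cipher with numeric key [4,2]: position i shifts by key[i mod 2].
Applying it to priest: p+4=t, r+2=t, i+4=m, e+2=g, s+4=w, t+2=v.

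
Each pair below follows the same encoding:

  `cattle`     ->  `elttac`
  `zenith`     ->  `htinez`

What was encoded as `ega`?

The output letters match the input read backwards: cattle reversed is elttac. It's just the letters in reverse order.
Undoing it on ega: then reverse → age.

age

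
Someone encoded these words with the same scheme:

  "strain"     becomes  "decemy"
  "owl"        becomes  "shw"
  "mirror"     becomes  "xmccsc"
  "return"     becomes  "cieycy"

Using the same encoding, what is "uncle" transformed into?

yynwi

The shift depends on letter class: consonant s→d is +11, but vowel a→e is +4. The rule splits by letter class: vowels +4, consonants +11.
Applying it to uncle: u(vowel)+4=y, n(cons)+11=y, c(cons)+11=n, l(cons)+11=w, e(vowel)+4=i.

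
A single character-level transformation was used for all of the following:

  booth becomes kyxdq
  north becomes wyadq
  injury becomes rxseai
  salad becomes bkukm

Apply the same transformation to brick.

kbrmt

Shifts by position in booth: pos 0: b→k (+9), pos 1: o→y (+10), pos 2: o→x (+9), pos 3: t→d (+10) — repeating every 2. It's a Vigenère-style cipher with numeric key [9,10]: position i shifts by key[i mod 2].
For brick: b+9=k, r+10=b, i+9=r, c+10=m, k+9=t.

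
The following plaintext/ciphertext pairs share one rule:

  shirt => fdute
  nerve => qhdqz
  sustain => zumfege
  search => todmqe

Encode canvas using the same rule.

emhzmo

The output letters match the input read backwards, each shifted +12: shirt reversed is trihs. Read the word backwards and shift each letter +12.
Applying it to canvas: reverse → savnac; then shift: s+12=e, a+12=m, v+12=h, n+12=z, a+12=m, c+12=o.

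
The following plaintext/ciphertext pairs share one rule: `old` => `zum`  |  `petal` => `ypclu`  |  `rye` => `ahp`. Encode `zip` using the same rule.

The shift depends on letter class: consonant l→u is +9, but vowel o→z is +11. Two shifts are in play — +11 for a/e/i/o/u, +9 for every other letter.
For zip: z(cons)+9=i, i(vowel)+11=t, p(cons)+9=y.

ity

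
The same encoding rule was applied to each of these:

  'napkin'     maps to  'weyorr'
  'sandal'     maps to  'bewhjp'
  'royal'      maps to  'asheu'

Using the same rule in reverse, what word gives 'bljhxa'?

A repeating key of period 2 is used — shifts +9, +4 over and over.
Reversing it on bljhxa: b−9=s, l−4=h, j−9=a, h−4=d, x−9=o, a−4=w.

shadow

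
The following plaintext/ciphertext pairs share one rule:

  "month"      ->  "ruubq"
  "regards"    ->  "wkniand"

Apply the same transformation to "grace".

lxhkn

In month: m→r is +5, o→u is +6, n→u is +7, t→b is +8 — the shift increases by 1 each position. Letter i (0-indexed) is shifted by i+5, so successive shifts are 5, 6, 7, ….
Applying it to grace: g+5=l, r+6=x, a+7=h, c+8=k, e+9=n.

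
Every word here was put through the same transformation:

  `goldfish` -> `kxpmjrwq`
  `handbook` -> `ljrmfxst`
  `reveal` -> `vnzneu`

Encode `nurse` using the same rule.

rdvbi

Shifts by position in goldfish: pos 0: g→k (+4), pos 1: o→x (+9), pos 2: l→p (+4), pos 3: d→m (+9) — repeating every 2. The shifts repeat in a cycle of length 2: positions 0,1,… shift by +4, +9, then the pattern repeats.
On nurse: n+4=r, u+9=d, r+4=v, s+9=b, e+4=i.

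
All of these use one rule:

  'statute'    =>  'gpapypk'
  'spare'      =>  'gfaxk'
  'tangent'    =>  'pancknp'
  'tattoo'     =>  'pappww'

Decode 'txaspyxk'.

s(18)→g(6) and t(19)→p(15) fit y≡9x+0 (mod 26); the inverse of 9 mod 26 is 3. Each letter's alphabet position (a=0..z=25) is mapped through 9·x+0 mod 26 — an affine cipher.
Decoding txaspyxk: t(19)→3·(19−0)≡5=f; x(23)→3·(23−0)≡17=r; a(0)→3·(0−0)≡0=a; s(18)→3·(18−0)≡2=c; p(15)→3·(15−0)≡19=t; y(24)→3·(24−0)≡20=u; x(23)→3·(23−0)≡17=r; k(10)→3·(10−0)≡4=e (all mod 26).

fracture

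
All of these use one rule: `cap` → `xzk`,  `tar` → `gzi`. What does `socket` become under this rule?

hlxpvg

Each pair mirrors across the alphabet (c↔x, a↔z, p↔k): positions sum to 25. This is the alphabet-reversal cipher (Atbash): a becomes z, b becomes y, etc.
On socket: s↔h, o↔l, c↔x, k↔p, e↔v, t↔g.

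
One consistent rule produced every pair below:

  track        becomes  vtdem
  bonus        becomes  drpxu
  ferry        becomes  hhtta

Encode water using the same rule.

ydvht

The shift depends on letter class: consonant t→v is +2, but vowel a→d is +3. Two shifts are in play — +3 for a/e/i/o/u, +2 for every other letter.
Applying it to water: w(cons)+2=y, a(vowel)+3=d, t(cons)+2=v, e(vowel)+3=h, r(cons)+2=t.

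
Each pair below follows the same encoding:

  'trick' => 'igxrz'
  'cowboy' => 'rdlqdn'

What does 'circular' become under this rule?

rxgrjapg

Compare letters: t→i is +15, r→g is +15, i→x is +15 — a constant shift. Every letter moves 15 places later in the alphabet, wrapping around z→a.
For circular: c+15=r, i+15=x, r+15=g, c+15=r, u+15=j, l+15=a, a+15=p, r+15=g.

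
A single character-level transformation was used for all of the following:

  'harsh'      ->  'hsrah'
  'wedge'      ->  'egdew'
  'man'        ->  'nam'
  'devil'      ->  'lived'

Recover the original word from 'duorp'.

The output letters match the input read backwards: harsh reversed is hsrah. It's just the letters in reverse order.
Decoding duorp: then reverse → proud.

proud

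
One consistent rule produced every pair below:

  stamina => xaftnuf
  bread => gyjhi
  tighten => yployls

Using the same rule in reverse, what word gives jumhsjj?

enhance

It's a Vigenère-style cipher with numeric key [5,7]: position i shifts by key[i mod 2].
Decoding jumhsjj: j−5=e, u−7=n, m−5=h, h−7=a, s−5=n, j−7=c, j−5=e.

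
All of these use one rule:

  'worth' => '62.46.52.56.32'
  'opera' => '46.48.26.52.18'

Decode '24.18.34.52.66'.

dairy

w(#23)→62 and o(#15)→46: differences scale by 2, so n = 2·pos + 16. The formula is n = 2×(alphabet index, a=1) + 16.
Undoing it on 24.18.34.52.66: 24→(24−16)÷2=4=d, 18→(18−16)÷2=1=a, 34→(34−16)÷2=9=i, 52→(52−16)÷2=18=r, 66→(66−16)÷2=25=y.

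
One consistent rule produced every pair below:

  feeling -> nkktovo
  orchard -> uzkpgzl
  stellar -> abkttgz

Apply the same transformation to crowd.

The shift depends on letter class: consonant f→n is +8, but vowel e→k is +6. Two shifts are in play — +6 for a/e/i/o/u, +8 for every other letter.
For crowd: c(cons)+8=k, r(cons)+8=z, o(vowel)+6=u, w(cons)+8=e, d(cons)+8=l.

kzuel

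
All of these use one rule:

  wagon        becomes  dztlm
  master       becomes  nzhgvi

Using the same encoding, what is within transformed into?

Each pair mirrors across the alphabet (w↔d, a↔z, g↔t): positions sum to 25. This is the alphabet-reversal cipher (Atbash): a becomes z, b becomes y, etc.
Applying it to within: w↔d, i↔r, t↔g, h↔s, i↔r, n↔m.

drgsrm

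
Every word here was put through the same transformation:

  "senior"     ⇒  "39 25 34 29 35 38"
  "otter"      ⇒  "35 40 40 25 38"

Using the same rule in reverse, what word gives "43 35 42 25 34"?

s is letter #19 and maps to 39: an offset of 20. Letters become their 1-based position plus 20 (so a→21, b→22, …).
Undoing it on 43 35 42 25 34: 43→(43−20)÷1=23=w, 35→(35−20)÷1=15=o, 42→(42−20)÷1=22=v, 25→(25−20)÷1=5=e, 34→(34−20)÷1=14=n.

woven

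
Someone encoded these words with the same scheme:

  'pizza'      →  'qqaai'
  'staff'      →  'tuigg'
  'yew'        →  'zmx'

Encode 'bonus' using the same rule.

Two shifts are in play — +8 for a/e/i/o/u, +1 for every other letter.
For bonus: b(cons)+1=c, o(vowel)+8=w, n(cons)+1=o, u(vowel)+8=c, s(cons)+1=t.

cwoct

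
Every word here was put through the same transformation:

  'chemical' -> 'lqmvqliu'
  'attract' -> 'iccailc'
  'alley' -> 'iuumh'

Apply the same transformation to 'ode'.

Two shifts are in play — +8 for a/e/i/o/u, +9 for every other letter.
Applying it to ode: o(vowel)+8=w, d(cons)+9=m, e(vowel)+8=m.

wmm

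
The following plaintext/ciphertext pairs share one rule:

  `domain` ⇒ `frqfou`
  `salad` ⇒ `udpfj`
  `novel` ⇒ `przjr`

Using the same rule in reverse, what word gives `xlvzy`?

Each letter shifts forward by (position + 2), i.e. 2, 3, 4, … — the shift grows by one for each successive letter.
Decoding xlvzy: x−2=v, l−3=i, v−4=r, z−5=u, y−6=s.

virus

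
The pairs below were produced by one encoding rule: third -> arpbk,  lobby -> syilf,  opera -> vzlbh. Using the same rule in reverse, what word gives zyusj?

Shifts by position in third: pos 0: t→a (+7), pos 1: h→r (+10), pos 2: i→p (+7), pos 3: r→b (+10) — repeating every 2. It's a Vigenère-style cipher with numeric key [7,10]: position i shifts by key[i mod 2].
Reversing it on zyusj: z−7=s, y−10=o, u−7=n, s−10=i, j−7=c.

sonic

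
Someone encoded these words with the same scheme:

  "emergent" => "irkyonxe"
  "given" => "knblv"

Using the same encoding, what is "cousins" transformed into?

In emergent: e→i is +4, m→r is +5, e→k is +6, r→y is +7 — the shift increases by 1 each position. The shift increases by 1 at each position, starting from +4: 4, 5, 6, ….
On cousins: c+4=g, o+5=t, u+6=a, s+7=z, i+8=q, n+9=w, s+10=c.

gtazqwc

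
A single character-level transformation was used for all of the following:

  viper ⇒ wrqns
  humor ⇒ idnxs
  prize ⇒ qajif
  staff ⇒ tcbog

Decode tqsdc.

shrub

Shifts by position in viper: pos 0: v→w (+1), pos 1: i→r (+9), pos 2: p→q (+1), pos 3: e→n (+9) — repeating every 2. It's a Vigenère-style cipher with numeric key [1,9]: position i shifts by key[i mod 2].
Undoing it on tqsdc: t−1=s, q−9=h, s−1=r, d−9=u, c−1=b.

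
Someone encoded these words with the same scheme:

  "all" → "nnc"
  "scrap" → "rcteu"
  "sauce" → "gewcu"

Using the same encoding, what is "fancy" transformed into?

The output letters match the input read backwards, each shifted +2: all reversed is lla. Two steps: reverse the string, then apply a Caesar shift of +2.
Applying it to fancy: reverse → ycnaf; then shift: y+2=a, c+2=e, n+2=p, a+2=c, f+2=h.

aepch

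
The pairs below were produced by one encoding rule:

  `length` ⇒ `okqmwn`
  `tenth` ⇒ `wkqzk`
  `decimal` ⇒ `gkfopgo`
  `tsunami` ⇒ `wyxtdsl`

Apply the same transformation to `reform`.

A repeating key of period 2 is used — shifts +3, +6 over and over.
For reform: r+3=u, e+6=k, f+3=i, o+6=u, r+3=u, m+6=s.

ukiuus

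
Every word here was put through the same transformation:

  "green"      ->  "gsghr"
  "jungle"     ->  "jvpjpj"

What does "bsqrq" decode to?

Letter i (0-indexed) is shifted by i+0, so successive shifts are 0, 1, 2, ….
Reversing it on bsqrq: b−0=b, s−1=r, q−2=o, r−3=o, q−4=m.

broom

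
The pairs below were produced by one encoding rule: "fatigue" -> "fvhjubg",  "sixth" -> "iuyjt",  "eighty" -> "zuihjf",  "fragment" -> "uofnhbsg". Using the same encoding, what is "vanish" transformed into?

The output letters match the input read backwards, each shifted +1: fatigue reversed is eugitaf. Two steps: reverse the string, then apply a Caesar shift of +1.
For vanish: reverse → hsinav; then shift: h+1=i, s+1=t, i+1=j, n+1=o, a+1=b, v+1=w.

itjobw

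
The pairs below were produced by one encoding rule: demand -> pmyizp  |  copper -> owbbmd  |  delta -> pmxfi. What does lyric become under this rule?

The shift depends on letter class: consonant d→p is +12, but vowel e→m is +8. Vowels shift forward by 8 and consonants shift forward by 12.
On lyric: l(cons)+12=x, y(cons)+12=k, r(cons)+12=d, i(vowel)+8=q, c(cons)+12=o.

xkdqo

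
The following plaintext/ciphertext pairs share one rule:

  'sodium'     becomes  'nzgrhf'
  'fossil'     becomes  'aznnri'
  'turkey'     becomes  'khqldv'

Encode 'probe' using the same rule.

s(18)→n(13) and o(14)→z(25) fit y≡23x+15 (mod 26); the inverse of 23 mod 26 is 17. Treating letters as 0–25, the rule is x ↦ 23x + 15 (mod 26).
On probe: p(15)→23·15+15≡22=w; r(17)→23·17+15≡16=q; o(14)→23·14+15≡25=z; b(1)→23·1+15≡12=m; e(4)→23·4+15≡3=d (all mod 26).

wqzmd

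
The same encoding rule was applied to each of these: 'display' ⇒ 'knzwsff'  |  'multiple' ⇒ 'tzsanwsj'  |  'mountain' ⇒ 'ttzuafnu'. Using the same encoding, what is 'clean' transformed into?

The shift depends on letter class: consonant d→k is +7, but vowel i→n is +5. Two shifts are in play — +5 for a/e/i/o/u, +7 for every other letter.
For clean: c(cons)+7=j, l(cons)+7=s, e(vowel)+5=j, a(vowel)+5=f, n(cons)+7=u.

jsjfu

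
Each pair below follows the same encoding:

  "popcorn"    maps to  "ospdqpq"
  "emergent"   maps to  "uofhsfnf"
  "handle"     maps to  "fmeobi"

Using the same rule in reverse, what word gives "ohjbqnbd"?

The output letters match the input read backwards, each shifted +1: popcorn reversed is nrocpop. Two steps: reverse the string, then apply a Caesar shift of +1.
Decoding ohjbqnbd: shift back: o−1=n, h−1=g, j−1=i, b−1=a, q−1=p, n−1=m, b−1=a, d−1=c → ngiapmac; then reverse → campaign.

campaign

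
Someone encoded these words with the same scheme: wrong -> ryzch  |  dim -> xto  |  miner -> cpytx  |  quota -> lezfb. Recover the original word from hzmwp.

The output letters match the input read backwards, each shifted +11: wrong reversed is gnorw. Read the word backwards and shift each letter +11.
Reversing it on hzmwp: shift back: h−11=w, z−11=o, m−11=b, w−11=l, p−11=e → woble; then reverse → elbow.

elbow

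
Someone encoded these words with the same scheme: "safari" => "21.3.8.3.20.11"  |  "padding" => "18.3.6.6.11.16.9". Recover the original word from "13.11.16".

s is letter #19 and maps to 21: an offset of 2. Each letter is replaced by its alphabet position (a=1..z=26) + 2.
Undoing it on 13.11.16: 13→(13−2)÷1=11=k, 11→(11−2)÷1=9=i, 16→(16−2)÷1=14=n.

kin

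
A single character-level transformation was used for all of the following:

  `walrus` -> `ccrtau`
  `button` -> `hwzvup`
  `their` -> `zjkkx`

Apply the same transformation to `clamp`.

The shifts repeat in a cycle of length 2: positions 0,1,… shift by +6, +2, then the pattern repeats.
For clamp: c+6=i, l+2=n, a+6=g, m+2=o, p+6=v.

ingov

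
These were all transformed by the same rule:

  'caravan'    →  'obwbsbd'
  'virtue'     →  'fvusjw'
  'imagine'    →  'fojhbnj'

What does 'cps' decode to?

rob

The output letters match the input read backwards, each shifted +1: caravan reversed is navarac. The word is reversed, then every letter is shifted forward by 1.
Undoing it on cps: shift back: c−1=b, p−1=o, s−1=r → bor; then reverse → rob.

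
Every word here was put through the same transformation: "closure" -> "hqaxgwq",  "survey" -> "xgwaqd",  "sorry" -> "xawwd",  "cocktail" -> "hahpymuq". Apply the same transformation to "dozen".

Vowels shift forward by 12 and consonants shift forward by 5.
Applying it to dozen: d(cons)+5=i, o(vowel)+12=a, z(cons)+5=e, e(vowel)+12=q, n(cons)+5=s.

iaeqs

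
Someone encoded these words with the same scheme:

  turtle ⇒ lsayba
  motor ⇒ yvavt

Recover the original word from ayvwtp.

import

The output letters match the input read backwards, each shifted +7: turtle reversed is eltrut. Two steps: reverse the string, then apply a Caesar shift of +7.
Decoding ayvwtp: shift back: a−7=t, y−7=r, v−7=o, w−7=p, t−7=m, p−7=i → tropmi; then reverse → import.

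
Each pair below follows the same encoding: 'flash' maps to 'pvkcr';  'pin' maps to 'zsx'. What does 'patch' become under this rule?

zkdmr

Every letter moves 10 places later in the alphabet, wrapping around z→a.
For patch: p+10=z, a+10=k, t+10=d, c+10=m, h+10=r.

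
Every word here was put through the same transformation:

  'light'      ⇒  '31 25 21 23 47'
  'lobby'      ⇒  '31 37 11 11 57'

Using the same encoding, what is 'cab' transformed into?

l(#12)→31 and i(#9)→25: differences scale by 2, so n = 2·pos + 7. The formula is n = 2×(alphabet index, a=1) + 7.
On cab: c=3→13, a=1→9, b=2→11.

13 9 11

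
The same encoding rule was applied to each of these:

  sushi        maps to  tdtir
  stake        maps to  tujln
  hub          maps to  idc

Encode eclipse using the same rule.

ndmrqtn

The shift depends on letter class: consonant s→t is +1, but vowel u→d is +9. Two shifts are in play — +9 for a/e/i/o/u, +1 for every other letter.
On eclipse: e(vowel)+9=n, c(cons)+1=d, l(cons)+1=m, i(vowel)+9=r, p(cons)+1=q, s(cons)+1=t, e(vowel)+9=n.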